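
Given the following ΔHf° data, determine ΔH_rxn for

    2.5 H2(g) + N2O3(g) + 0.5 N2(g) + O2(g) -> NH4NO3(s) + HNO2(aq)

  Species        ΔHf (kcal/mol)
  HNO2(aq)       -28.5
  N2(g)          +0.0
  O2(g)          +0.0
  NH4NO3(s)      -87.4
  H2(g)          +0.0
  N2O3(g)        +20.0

ΔH°rxn = Σ nΔHf°(products) − Σ nΔHf°(reactants).
Products: 1·(-87.4) + 1·(-28.5) = -115.9
Reactants: 5/2·(+0.0) + 1·(+20.0) + 1/2·(+0.0) + 1·(+0.0) = +20.0
ΔH_rxn = (-115.9) − (+20.0) = -135.9 kcal/mol

ΔH_rxn = -135.9 kcal/mol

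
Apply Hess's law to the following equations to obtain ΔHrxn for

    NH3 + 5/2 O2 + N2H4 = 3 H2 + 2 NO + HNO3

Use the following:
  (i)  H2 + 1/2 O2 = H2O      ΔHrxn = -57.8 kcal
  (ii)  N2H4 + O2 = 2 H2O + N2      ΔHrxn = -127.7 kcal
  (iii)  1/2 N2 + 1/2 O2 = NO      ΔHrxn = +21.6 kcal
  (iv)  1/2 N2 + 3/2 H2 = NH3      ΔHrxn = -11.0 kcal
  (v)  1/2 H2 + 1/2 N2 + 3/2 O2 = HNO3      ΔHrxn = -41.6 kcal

ΔHrxn = 0.5 kcal

(i) reversed and × 2: (-2)·(-57.8) = +115.6 kcal
(ii) as written (N2H4 already on the reactant side): -127.7 kcal
(iii) × 2 (scale by 2 for the 2 NO): (2)·(+21.6) = +43.2 kcal
(iv) reversed (NH3 must end up as a reactant): +11.0 kcal
(v) as written (HNO3 already on the product side): -41.6 kcal
By Hess's law, ΔHrxn = (-2)·(-57.8) + (1)·(-127.7) + (2)·(+21.6) + (-1)·(-11.0) + (1)·(-41.6) = 0.5 kcal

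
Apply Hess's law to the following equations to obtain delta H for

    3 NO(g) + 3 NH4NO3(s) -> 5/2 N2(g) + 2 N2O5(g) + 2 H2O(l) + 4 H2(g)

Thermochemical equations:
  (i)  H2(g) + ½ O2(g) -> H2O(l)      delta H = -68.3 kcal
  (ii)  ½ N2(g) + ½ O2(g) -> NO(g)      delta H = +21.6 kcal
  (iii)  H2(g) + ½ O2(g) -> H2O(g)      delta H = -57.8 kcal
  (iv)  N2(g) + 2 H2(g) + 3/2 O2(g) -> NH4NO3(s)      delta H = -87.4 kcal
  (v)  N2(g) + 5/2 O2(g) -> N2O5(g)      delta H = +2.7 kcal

delta H = 66.2 kcal

(i) × 2 (×2 to match 2 H2O(l) in the target): (2)·(-68.3) = -136.6 kcal
(ii) reversed and × 3 (reverse to put NO(g) on the reactant side; scale by 3 for the 3 NO(g)): (-3)·(+21.6) = -64.8 kcal
(iii): not needed (H2O(g) appears nowhere else).
(iv) reversed and × 3 (NH4NO3(s) must end up as a reactant; ×3 to match 3 NH4NO3(s) in the target): (-3)·(-87.4) = +262.2 kcal
(v) × 2 (×2 to match 2 N2O5(g) in the target): (2)·(+2.7) = +5.4 kcal
Combining the equations, delta H = (-136.6) + (-64.8) + (+262.2) + (+5.4) = 66.2 kcal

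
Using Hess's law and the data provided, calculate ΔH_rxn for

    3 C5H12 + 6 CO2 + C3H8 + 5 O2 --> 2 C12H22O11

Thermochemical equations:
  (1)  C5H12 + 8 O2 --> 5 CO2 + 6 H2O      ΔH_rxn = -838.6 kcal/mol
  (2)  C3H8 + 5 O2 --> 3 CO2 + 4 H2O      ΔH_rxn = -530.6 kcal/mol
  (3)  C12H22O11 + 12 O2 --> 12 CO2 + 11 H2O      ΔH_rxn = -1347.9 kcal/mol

ΔH_rxn = -350.6 kcal/mol

(1) × 3: (3)·(-838.6) = -2515.8 kcal/mol
(2) as written: -530.6 kcal/mol
(3) reversed and × 2: (-2)·(-1347.9) = +2695.8 kcal/mol
Combining the equations, ΔH_rxn = (-2515.8) + (-530.6) + (+2695.8) = -350.6 kcal/mol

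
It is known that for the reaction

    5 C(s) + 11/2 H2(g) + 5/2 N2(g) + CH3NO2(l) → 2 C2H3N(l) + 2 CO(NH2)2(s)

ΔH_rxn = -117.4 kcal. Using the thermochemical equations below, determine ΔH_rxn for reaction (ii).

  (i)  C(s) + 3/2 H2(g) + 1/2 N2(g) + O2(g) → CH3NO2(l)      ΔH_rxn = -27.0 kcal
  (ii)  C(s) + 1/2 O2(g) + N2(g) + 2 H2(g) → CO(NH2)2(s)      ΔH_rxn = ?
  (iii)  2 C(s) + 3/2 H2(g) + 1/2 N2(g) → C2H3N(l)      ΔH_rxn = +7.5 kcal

ΔH_rxn = -79.7 kcal

(i) reversed (reverse to put CH3NO2(l) on the reactant side): +27.0 kcal
(ii) × 2 (scale by 2 for the 2 CO(NH2)2(s)): contributes 2·x
(iii) × 2 (scale by 2 for the 2 C2H3N(l)): (2)·(+7.5) = +15.0 kcal
-117.4 = (+27.0) + (+15.0) + 2·x
x = (-117.4 − (+42.0)) / (2) = -79.7 kcal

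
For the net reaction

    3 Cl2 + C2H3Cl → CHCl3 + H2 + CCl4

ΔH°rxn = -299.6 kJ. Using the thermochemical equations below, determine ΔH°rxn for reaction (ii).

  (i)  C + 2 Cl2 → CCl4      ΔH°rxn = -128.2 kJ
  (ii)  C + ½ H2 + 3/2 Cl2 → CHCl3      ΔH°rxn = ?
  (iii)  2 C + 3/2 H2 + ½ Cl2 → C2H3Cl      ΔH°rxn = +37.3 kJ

ΔH°rxn = -134.1 kJ

(i) as written (CCl4 already on the product side): -128.2 kJ
(ii) as written (CHCl3 already on the product side): contributes x
(iii) reversed (reverse to put C2H3Cl on the reactant side): -37.3 kJ
-299.6 = (-128.2) + (-37.3) + x
x = (-299.6 − (-165.5)) / (1) = -134.1 kJ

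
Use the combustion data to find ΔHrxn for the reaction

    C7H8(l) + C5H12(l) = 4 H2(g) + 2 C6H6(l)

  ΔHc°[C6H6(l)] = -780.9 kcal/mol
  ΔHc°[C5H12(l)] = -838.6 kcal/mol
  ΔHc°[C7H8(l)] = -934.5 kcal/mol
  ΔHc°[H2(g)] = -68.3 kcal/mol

ΔHrxn = 61.9 kcal/mol

With combustion enthalpies, reactants minus products:
= [1·(-934.5) + 1·(-838.6)] − [4·(-68.3) + 2·(-780.9)]
= 61.9 kcal/mol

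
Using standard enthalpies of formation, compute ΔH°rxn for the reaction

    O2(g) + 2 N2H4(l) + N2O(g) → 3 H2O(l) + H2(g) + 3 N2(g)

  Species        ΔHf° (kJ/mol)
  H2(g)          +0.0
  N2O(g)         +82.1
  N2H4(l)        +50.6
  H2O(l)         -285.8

ΔH°rxn = -1040.7 kJ/mol

ΔH°rxn = Σ nΔHf°(products) − Σ nΔHf°(reactants).
Products: 3·(-285.8) + 1·(+0.0) + 3·(+0.0) = -857.4
Reactants: 1·(+0.0) + 2·(+50.6) + 1·(+82.1) = +183.3
ΔH°rxn = (-857.4) − (+183.3) = -1040.7 kJ/mol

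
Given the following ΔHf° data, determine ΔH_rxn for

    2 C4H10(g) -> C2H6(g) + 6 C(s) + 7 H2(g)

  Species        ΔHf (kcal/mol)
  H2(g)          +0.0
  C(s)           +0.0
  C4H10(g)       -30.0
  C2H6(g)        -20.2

Products: 1·(-20.2) + 6·(+0.0) + 7·(+0.0) = -20.2
Reactants: 2·(-30.0) = -60.0
ΔH_rxn = (-20.2) − (-60.0) = 39.8 kcal/mol

ΔH_rxn = 39.8 kcal/mol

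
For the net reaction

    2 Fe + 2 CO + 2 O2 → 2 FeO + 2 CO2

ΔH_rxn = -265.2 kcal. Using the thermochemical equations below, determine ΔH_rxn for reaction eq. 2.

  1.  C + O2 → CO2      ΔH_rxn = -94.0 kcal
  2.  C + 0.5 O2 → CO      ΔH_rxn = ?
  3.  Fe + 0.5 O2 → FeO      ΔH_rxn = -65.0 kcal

ΔH_rxn = -26.4 kcal

eq. 1 × 2 (scale by 2 for the 2 CO2): (2)·(-94.0) = -188.0 kcal
eq. 2 reversed and × 2 (CO must end up as a reactant; ×2 to match 2 CO in the target): contributes −2·x
eq. 3 × 2 (×2 to match 2 FeO in the target): (2)·(-65.0) = -130.0 kcal
-265.2 = (-188.0) + (-130.0) − 2·x
x = (-265.2 − (-318.0)) / (-2) = -26.4 kcal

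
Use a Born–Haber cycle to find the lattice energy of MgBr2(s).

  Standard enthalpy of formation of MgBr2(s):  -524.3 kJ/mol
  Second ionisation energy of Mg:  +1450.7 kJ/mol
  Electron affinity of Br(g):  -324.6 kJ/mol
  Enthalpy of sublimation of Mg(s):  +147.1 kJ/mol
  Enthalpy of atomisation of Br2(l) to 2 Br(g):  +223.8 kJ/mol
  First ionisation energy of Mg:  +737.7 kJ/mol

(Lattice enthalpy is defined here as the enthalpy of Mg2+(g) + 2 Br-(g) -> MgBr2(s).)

U = -2434.4 kJ/mol

ΔHf° = 1·ΔHsub + 1·(ΣIE) + 1·D(Br2) + 2·EA + U
-524.3 = 1·(+147.1) + 1·(+2188.4) + 1·(+223.8) + 2·(-324.6) + U
U = -524.3 − (+1910.1) = -2434.4 kJ/mol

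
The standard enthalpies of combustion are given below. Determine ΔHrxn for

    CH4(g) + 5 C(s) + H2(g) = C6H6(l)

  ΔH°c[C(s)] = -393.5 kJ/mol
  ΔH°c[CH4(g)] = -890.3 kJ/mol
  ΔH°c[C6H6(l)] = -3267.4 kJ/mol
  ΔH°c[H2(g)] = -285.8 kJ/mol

With combustion enthalpies, reactants minus products:
= [1·(-890.3) + 5·(-393.5) + 1·(-285.8)] − [1·(-3267.4)]
= 123.8 kJ/mol

ΔHrxn = 123.8 kJ/mol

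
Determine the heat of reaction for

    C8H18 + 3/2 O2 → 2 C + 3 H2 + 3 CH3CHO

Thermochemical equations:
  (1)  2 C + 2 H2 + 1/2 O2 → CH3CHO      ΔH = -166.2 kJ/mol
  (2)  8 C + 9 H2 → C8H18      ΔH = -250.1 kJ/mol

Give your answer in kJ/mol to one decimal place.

(1) × 3 (scale by 3 for the 3 CH3CHO): (3)·(-166.2) = -498.6 kJ/mol
(2) reversed (reverse to put C8H18 on the reactant side): +250.1 kJ/mol
By Hess's law, ΔH = (-498.6) + (+250.1) = -248.5 kJ/mol

ΔH = -248.5 kJ/mol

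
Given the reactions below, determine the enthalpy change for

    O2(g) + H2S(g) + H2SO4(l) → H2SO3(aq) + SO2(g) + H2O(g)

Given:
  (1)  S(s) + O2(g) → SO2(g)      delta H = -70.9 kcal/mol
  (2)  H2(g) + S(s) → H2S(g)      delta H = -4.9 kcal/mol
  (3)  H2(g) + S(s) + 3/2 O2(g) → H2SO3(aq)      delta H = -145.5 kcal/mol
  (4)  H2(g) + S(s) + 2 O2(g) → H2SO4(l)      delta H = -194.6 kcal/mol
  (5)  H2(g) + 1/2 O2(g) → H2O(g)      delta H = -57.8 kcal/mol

delta H = -74.7 kcal/mol

(1) as written: -70.9 kcal/mol
(2) reversed: +4.9 kcal/mol
(3) as written: -145.5 kcal/mol
(4) reversed: +194.6 kcal/mol
(5) as written: -57.8 kcal/mol
By Hess's law, delta H = (-70.9) + (+4.9) + (-145.5) + (+194.6) + (-57.8) = -74.7 kcal/mol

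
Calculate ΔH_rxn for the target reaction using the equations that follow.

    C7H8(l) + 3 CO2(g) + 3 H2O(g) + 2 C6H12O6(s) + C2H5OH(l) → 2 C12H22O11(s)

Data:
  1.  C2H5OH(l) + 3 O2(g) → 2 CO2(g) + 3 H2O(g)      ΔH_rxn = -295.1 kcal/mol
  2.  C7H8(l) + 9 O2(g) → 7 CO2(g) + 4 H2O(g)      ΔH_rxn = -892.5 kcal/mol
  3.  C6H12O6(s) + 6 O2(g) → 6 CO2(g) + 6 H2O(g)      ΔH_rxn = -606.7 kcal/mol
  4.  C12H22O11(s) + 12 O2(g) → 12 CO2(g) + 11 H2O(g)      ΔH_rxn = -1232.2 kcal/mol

ΔH_rxn = 63.4 kcal/mol

eq. 1 as written (C2H5OH(l) already on the reactant side): -295.1 kcal/mol
eq. 2 as written (C7H8(l) already on the reactant side): -892.5 kcal/mol
eq. 3 × 2 (×2 to match 2 C6H12O6(s) in the target): (2)·(-606.7) = -1213.4 kcal/mol
eq. 4 reversed and × 2 (reverse to put C12H22O11(s) on the product side; scale by 2 for the 2 C12H22O11(s)): (-2)·(-1232.2) = +2464.4 kcal/mol
ΔH_rxn = (1)·(-295.1) + (1)·(-892.5) + (2)·(-606.7) + (-2)·(-1232.2) = 63.4 kcal/mol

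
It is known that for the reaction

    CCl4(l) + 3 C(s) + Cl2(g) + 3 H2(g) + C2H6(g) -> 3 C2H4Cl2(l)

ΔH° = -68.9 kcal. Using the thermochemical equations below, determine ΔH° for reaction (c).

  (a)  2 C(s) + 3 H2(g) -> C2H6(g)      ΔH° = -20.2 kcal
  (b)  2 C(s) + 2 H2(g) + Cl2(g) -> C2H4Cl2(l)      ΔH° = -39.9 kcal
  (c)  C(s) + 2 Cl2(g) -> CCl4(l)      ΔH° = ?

ΔH° = -30.6 kcal

(a) reversed (C2H6(g) must end up as a reactant): +20.2 kcal
(b) × 3 (scale by 3 for the 3 C2H4Cl2(l)): (3)·(-39.9) = -119.7 kcal
(c) reversed (CCl4(l) must end up as a reactant): contributes −x
-68.9 = (+20.2) + (-119.7) − x
x = (-68.9 − (-99.5)) / (-1) = -30.6 kcal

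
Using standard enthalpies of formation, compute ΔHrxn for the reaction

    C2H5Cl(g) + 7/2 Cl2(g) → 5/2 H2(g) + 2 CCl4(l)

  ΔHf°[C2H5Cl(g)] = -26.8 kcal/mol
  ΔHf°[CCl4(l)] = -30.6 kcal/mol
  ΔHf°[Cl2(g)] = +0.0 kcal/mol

ΔH°rxn = Σ nΔHf°(products) − Σ nΔHf°(reactants).
Products: 5/2·(+0.0) + 2·(-30.6) = -61.2
Reactants: 1·(-26.8) + 7/2·(+0.0) = -26.8
ΔHrxn = (-61.2) − (-26.8) = -34.4 kcal/mol

ΔHrxn = -34.4 kcal/mol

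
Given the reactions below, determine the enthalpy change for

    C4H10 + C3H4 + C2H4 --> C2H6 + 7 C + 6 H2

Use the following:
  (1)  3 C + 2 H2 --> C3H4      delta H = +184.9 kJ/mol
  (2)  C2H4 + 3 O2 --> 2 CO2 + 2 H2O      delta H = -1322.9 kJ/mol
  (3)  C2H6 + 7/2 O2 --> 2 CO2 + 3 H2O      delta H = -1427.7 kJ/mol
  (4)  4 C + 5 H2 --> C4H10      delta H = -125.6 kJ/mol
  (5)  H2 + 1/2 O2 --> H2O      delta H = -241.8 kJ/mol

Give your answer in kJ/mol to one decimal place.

delta H = -196.3 kJ/mol

(1) reversed (C3H4 must end up as a reactant): -184.9 kJ/mol
(2) as written (C2H4 already on the reactant side): -1322.9 kJ/mol
(3) reversed (C2H6 must end up as a product): +1427.7 kJ/mol
(4) reversed (C4H10 must end up as a reactant): +125.6 kJ/mol
(5) as written: -241.8 kJ/mol
Summing the manipulated equations, delta H = (-1)·(+184.9) + (1)·(-1322.9) + (-1)·(-1427.7) + (-1)·(-125.6) + (1)·(-241.8) = -196.3 kJ/mol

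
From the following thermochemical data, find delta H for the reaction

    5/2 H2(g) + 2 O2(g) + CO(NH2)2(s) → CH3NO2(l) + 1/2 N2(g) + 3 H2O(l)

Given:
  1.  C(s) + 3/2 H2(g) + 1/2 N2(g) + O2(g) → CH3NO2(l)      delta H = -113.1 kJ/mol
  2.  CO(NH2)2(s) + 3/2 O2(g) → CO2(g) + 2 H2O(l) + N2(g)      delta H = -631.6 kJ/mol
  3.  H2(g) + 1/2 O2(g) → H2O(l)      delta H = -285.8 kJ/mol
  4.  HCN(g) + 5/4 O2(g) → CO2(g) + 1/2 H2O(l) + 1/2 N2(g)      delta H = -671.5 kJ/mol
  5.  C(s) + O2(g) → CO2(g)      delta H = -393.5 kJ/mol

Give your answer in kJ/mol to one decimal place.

eq. 1 as written: -113.1 kJ/mol
eq. 2 as written: -631.6 kJ/mol
eq. 3 as written: -285.8 kJ/mol
eq. 4: not needed.
eq. 5 reversed: +393.5 kJ/mol
Summing the manipulated equations, delta H = (1)·(-113.1) + (1)·(-631.6) + (1)·(-285.8) + (-1)·(-393.5) = -637.0 kJ/mol

delta H = -637.0 kJ/mol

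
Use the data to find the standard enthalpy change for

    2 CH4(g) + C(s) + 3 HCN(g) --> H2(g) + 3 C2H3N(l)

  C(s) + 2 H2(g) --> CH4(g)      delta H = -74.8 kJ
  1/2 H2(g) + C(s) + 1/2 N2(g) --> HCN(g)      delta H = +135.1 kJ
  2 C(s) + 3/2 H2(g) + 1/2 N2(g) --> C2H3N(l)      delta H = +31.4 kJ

delta H = -161.5 kJ

equation 1 reversed and × 2 (CH4(g) must end up as a reactant; ×2 to match 2 CH4(g) in the target): (-2)·(-74.8) = +149.6 kJ
equation 2 reversed and × 3 (reverse to put HCN(g) on the reactant side; scale by 3 for the 3 HCN(g)): (-3)·(+135.1) = -405.3 kJ
equation 3 × 3 (×3 to match 3 C2H3N(l) in the target): (3)·(+31.4) = +94.2 kJ
Summing the manipulated equations, delta H = (+149.6) + (-405.3) + (+94.2) = -161.5 kJ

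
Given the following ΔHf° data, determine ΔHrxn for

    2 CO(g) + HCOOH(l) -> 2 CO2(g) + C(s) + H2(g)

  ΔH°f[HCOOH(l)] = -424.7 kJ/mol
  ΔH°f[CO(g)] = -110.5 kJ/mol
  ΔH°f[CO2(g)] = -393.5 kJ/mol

ΔHrxn = -141.3 kJ/mol

ΔH°rxn = Σ nΔHf°(products) − Σ nΔHf°(reactants).
Products: 2·(-393.5) + 1·(+0.0) + 1·(+0.0) = -787.0
Reactants: 2·(-110.5) + 1·(-424.7) = -645.7
ΔHrxn = (-787.0) − (-645.7) = -141.3 kJ/mol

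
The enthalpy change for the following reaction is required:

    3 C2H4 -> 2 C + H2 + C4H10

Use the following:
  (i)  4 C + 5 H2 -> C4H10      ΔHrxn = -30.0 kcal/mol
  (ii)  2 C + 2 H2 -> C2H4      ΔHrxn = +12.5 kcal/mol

ΔHrxn = -67.5 kcal/mol

(i) as written: -30.0 kcal/mol
(ii) reversed and × 3: (-3)·(+12.5) = -37.5 kcal/mol
Summing the manipulated equations, ΔHrxn = (-30.0) + (-37.5) = -67.5 kcal/mol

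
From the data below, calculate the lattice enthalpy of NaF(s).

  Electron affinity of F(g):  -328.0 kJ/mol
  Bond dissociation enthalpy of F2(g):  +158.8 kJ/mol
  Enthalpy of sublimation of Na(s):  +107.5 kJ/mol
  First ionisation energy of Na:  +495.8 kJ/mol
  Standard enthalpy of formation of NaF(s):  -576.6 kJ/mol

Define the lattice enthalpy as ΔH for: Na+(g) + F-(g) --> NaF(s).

U = -931.3 kJ/mol

ΔHf° = 1·ΔHsub + 1·(ΣIE) + 1/2·D(F2) + 1·EA + U
-576.6 = 1·(+107.5) + 1·(+495.8) + 1/2·(+158.8) + 1·(-328.0) + U
U = -576.6 − (+354.7) = -931.3 kJ/mol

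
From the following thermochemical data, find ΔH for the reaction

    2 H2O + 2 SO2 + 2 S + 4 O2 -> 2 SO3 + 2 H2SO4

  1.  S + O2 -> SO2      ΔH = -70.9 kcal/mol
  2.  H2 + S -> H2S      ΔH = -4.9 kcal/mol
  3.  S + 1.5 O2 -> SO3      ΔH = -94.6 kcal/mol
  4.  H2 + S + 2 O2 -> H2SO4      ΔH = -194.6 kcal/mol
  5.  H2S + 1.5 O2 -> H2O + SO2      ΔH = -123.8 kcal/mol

eq. 1: not needed.
eq. 2 reversed and × 2: (-2)·(-4.9) = +9.8 kcal/mol
eq. 3 × 2: (2)·(-94.6) = -189.2 kcal/mol
eq. 4 × 2: (2)·(-194.6) = -389.2 kcal/mol
eq. 5 reversed and × 2: (-2)·(-123.8) = +247.6 kcal/mol
Combining the equations, ΔH = (-2)·(-4.9) + (2)·(-94.6) + (2)·(-194.6) + (-2)·(-123.8) = -321.0 kcal/mol

ΔH = -321.0 kcal/mol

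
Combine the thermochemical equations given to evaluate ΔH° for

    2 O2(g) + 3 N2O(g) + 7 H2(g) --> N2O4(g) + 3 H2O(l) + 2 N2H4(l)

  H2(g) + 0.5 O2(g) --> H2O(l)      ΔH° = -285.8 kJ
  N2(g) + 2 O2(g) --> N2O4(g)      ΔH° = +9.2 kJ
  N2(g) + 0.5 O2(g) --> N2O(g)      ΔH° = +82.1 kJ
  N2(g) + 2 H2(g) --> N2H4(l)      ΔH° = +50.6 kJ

ΔH° = -993.3 kJ

equation 1 × 3: (3)·(-285.8) = -857.4 kJ
equation 2 as written: +9.2 kJ
equation 3 reversed and × 3: (-3)·(+82.1) = -246.3 kJ
equation 4 × 2: (2)·(+50.6) = +101.2 kJ
ΔH° = (3)·(-285.8) + (1)·(+9.2) + (-3)·(+82.1) + (2)·(+50.6) = -993.3 kJ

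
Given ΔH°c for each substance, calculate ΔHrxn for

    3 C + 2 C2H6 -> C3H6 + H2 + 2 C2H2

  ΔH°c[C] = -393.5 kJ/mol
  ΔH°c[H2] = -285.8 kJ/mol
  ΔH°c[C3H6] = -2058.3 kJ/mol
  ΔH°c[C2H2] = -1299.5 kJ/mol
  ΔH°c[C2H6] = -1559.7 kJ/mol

ΔHrxn = 643.2 kJ/mol

With combustion enthalpies, reactants minus products:
= [3·(-393.5) + 2·(-1559.7)] − [1·(-2058.3) + 1·(-285.8) + 2·(-1299.5)]
= 643.2 kJ/mol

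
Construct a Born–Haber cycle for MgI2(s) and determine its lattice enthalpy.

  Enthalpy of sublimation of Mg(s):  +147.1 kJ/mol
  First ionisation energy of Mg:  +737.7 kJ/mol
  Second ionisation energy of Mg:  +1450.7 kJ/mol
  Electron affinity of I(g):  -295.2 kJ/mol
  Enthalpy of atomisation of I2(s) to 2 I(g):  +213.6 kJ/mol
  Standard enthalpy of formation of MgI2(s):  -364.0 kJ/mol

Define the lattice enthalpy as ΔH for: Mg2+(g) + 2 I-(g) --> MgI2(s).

U = -2322.7 kJ/mol

ΔHf° = 1·ΔHsub + 1·(ΣIE) + 1·D(I2) + 2·EA + U
-364.0 = 1·(+147.1) + 1·(+2188.4) + 1·(+213.6) + 2·(-295.2) + U
U = -364.0 − (+1958.7) = -2322.7 kJ/mol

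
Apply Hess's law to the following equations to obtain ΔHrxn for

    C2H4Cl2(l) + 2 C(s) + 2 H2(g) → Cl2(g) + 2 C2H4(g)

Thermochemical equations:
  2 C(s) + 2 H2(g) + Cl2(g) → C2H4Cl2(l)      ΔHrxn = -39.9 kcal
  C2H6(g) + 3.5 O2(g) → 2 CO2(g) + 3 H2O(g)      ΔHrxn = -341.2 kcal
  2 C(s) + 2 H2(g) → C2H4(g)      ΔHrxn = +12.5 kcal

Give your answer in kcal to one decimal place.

ΔHrxn = 64.9 kcal

equation 1 reversed: +39.9 kcal
equation 2: not needed.
equation 3 × 2: (2)·(+12.5) = +25.0 kcal
ΔHrxn = (+39.9) + (+25.0) = 64.9 kcal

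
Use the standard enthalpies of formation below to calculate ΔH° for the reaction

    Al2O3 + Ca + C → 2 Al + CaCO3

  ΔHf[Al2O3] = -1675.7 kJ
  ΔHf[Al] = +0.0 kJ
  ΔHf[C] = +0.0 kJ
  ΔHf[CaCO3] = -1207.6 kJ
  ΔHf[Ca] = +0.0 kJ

ΔH°rxn = Σ nΔHf°(products) − Σ nΔHf°(reactants).
Products: 2·(+0.0) + 1·(-1207.6) = -1207.6
Reactants: 1·(-1675.7) + 1·(+0.0) + 1·(+0.0) = -1675.7
ΔH° = (-1207.6) − (-1675.7) = 468.1 kJ

ΔH° = 468.1 kJ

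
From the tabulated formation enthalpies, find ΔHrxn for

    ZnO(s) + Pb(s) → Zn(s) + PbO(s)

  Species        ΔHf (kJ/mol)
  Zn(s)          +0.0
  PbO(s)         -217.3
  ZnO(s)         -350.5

Products: 1·(+0.0) + 1·(-217.3) = -217.3
Reactants: 1·(-350.5) + 1·(+0.0) = -350.5
ΔHrxn = (-217.3) − (-350.5) = 133.2 kJ/mol

ΔHrxn = 133.2 kJ/mol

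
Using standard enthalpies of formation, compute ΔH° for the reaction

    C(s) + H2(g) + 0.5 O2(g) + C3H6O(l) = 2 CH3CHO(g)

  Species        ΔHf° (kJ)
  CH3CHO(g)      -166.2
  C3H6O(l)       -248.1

ΔH° = -84.3 kJ

ΔH°rxn = Σ nΔHf°(products) − Σ nΔHf°(reactants).
Products: 2·(-166.2) = -332.4
Reactants: 1·(+0.0) + 1·(+0.0) + 1/2·(+0.0) + 1·(-248.1) = -248.1
ΔH° = (-332.4) − (-248.1) = -84.3 kJ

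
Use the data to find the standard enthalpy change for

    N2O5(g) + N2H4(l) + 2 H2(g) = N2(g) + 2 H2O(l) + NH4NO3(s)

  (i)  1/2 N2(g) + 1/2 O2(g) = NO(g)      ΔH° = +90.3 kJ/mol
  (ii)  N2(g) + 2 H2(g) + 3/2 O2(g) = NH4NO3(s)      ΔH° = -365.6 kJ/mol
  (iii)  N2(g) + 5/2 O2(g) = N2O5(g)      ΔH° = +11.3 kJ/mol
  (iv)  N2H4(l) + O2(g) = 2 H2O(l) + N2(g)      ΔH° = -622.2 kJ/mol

(i): not needed (NO(g) appears nowhere else).
(ii) as written (NH4NO3(s) already on the product side): -365.6 kJ/mol
(iii) reversed (N2O5(g) must end up as a reactant): -11.3 kJ/mol
(iv) as written (N2H4(l) already on the reactant side): -622.2 kJ/mol
ΔH° = (1)·(-365.6) + (-1)·(+11.3) + (1)·(-622.2) = -999.1 kJ/mol

ΔH° = -999.1 kJ/mol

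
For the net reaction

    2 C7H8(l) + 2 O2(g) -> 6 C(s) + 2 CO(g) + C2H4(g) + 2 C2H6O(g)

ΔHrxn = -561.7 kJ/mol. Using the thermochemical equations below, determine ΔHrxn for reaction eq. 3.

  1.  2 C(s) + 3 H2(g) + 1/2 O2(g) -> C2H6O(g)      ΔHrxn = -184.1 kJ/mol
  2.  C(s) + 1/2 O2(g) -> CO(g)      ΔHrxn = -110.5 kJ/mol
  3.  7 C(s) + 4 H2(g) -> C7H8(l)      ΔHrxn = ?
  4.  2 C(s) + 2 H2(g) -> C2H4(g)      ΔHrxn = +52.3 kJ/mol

ΔHrxn = 12.4 kJ/mol

eq. 1 × 2 (scale by 2 for the 2 C2H6O(g)): (2)·(-184.1) = -368.2 kJ/mol
eq. 2 × 2 (scale by 2 for the 2 CO(g)): (2)·(-110.5) = -221.0 kJ/mol
eq. 3 reversed and × 2 (reverse to put C7H8(l) on the reactant side; scale by 2 for the 2 C7H8(l)): contributes −2·x
eq. 4 as written (C2H4(g) already on the product side): +52.3 kJ/mol
-561.7 = (-368.2) + (-221.0) + (+52.3) − 2·x
x = (-561.7 − (-536.9)) / (-2) = 12.4 kJ/mol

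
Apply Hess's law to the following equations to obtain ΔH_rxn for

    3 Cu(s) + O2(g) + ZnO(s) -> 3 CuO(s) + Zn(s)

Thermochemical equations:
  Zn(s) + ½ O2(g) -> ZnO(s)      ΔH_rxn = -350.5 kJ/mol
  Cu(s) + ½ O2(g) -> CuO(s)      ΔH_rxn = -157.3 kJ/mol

ΔH_rxn = -121.4 kJ/mol

equation 1 reversed (ZnO(s) must end up as a reactant): +350.5 kJ/mol
equation 2 × 3 (×3 to match 3 CuO(s) in the target): (3)·(-157.3) = -471.9 kJ/mol
By Hess's law, ΔH_rxn = (+350.5) + (-471.9) = -121.4 kJ/mol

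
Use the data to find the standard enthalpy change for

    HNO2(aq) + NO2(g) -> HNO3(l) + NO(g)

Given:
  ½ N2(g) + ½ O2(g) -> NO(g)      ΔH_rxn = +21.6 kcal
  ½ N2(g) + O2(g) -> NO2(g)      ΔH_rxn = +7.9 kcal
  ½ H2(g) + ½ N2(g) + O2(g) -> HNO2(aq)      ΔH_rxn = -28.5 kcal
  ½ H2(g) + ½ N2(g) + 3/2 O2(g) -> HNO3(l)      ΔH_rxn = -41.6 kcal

ΔH_rxn = 0.6 kcal

equation 1 as written: +21.6 kcal
equation 2 reversed: -7.9 kcal
equation 3 reversed: +28.5 kcal
equation 4 as written: -41.6 kcal
By Hess's law, ΔH_rxn = (1)·(+21.6) + (-1)·(+7.9) + (-1)·(-28.5) + (1)·(-41.6) = 0.6 kcal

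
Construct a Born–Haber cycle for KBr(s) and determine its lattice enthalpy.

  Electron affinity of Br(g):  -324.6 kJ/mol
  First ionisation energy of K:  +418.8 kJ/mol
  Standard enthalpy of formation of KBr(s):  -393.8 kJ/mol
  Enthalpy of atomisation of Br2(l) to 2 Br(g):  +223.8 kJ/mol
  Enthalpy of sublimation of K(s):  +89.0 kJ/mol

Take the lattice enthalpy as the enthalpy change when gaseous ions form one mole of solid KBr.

ΔHf° = 1·ΔHsub + 1·(ΣIE) + 1/2·D(Br2) + 1·EA + U
-393.8 = 1·(+89.0) + 1·(+418.8) + 1/2·(+223.8) + 1·(-324.6) + U
U = -393.8 − (+295.1) = -688.9 kJ/mol

U = -688.9 kJ/mol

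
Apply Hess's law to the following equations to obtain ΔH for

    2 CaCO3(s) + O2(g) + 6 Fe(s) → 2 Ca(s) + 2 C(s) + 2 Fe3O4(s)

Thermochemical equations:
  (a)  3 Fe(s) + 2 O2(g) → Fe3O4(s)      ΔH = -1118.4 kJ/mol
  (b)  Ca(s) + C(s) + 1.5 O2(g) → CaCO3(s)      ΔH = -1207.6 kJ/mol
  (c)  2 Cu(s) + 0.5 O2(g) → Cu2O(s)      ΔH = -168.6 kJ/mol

ΔH = 178.4 kJ/mol

(a) × 2: (2)·(-1118.4) = -2236.8 kJ/mol
(b) reversed and × 2: (-2)·(-1207.6) = +2415.2 kJ/mol
(c): not needed.
ΔH = (-2236.8) + (+2415.2) = 178.4 kJ/mol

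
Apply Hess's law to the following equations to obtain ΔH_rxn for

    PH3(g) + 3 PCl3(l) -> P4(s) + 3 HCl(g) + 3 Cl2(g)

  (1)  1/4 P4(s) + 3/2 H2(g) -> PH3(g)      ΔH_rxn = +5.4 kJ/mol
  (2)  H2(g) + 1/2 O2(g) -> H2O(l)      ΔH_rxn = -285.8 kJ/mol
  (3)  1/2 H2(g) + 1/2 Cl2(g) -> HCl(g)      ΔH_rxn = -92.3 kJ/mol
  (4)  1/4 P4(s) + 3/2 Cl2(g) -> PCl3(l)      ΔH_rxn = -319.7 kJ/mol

ΔH_rxn = 676.8 kJ/mol

(1) reversed (reverse to put PH3(g) on the reactant side): -5.4 kJ/mol
(2): not needed (O2(g) appears nowhere else).
(3) × 3 (scale by 3 for the 3 HCl(g)): (3)·(-92.3) = -276.9 kJ/mol
(4) reversed and × 3 (reverse to put PCl3(l) on the reactant side; scale by 3 for the 3 PCl3(l)): (-3)·(-319.7) = +959.1 kJ/mol
Since enthalpy is a state function, ΔH_rxn = (-5.4) + (-276.9) + (+959.1) = 676.8 kJ/mol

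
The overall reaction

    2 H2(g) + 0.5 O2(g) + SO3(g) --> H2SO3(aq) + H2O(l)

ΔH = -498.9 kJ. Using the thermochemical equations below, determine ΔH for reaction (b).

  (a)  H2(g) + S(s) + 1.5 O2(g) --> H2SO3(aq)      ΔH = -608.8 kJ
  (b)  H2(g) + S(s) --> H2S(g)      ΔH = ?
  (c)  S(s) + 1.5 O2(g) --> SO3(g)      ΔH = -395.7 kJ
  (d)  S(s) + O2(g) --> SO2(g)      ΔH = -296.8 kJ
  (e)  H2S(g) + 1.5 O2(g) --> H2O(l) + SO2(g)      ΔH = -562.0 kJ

ΔH = -20.6 kJ

(a) as written (H2SO3(aq) already on the product side): -608.8 kJ
(b) as written: contributes x
(c) reversed (reverse to put SO3(g) on the reactant side): +395.7 kJ
(d) reversed: +296.8 kJ
(e) as written (H2O(l) already on the product side): -562.0 kJ
-498.9 = (-608.8) + (+395.7) + (+296.8) + (-562.0) + x
x = (-498.9 − (-478.3)) / (1) = -20.6 kJ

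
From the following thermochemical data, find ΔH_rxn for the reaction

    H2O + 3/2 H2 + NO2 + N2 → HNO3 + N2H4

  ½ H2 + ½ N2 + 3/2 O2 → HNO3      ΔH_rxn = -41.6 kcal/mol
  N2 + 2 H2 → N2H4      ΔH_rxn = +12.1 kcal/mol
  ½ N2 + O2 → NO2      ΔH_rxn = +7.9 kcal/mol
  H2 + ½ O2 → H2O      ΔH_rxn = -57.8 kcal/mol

equation 1 as written: -41.6 kcal/mol
equation 2 as written: +12.1 kcal/mol
equation 3 reversed: -7.9 kcal/mol
equation 4 reversed: +57.8 kcal/mol
By Hess's law, ΔH_rxn = (-41.6) + (+12.1) + (-7.9) + (+57.8) = 20.4 kcal/mol

ΔH_rxn = 20.4 kcal/mol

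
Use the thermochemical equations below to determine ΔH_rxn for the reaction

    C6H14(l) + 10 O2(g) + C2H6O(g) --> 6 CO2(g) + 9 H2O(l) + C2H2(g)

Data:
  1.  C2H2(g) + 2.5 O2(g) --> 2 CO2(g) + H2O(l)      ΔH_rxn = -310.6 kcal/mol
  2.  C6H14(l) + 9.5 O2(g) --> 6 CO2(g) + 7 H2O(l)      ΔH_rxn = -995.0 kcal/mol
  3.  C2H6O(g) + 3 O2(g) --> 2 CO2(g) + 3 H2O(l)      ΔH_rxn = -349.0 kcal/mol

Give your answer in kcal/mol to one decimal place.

eq. 1 reversed (reverse to put C2H2(g) on the product side): +310.6 kcal/mol
eq. 2 as written (C6H14(l) already on the reactant side): -995.0 kcal/mol
eq. 3 as written (C2H6O(g) already on the reactant side): -349.0 kcal/mol
Since enthalpy is a state function, ΔH_rxn = (-1)·(-310.6) + (1)·(-995.0) + (1)·(-349.0) = -1033.4 kcal/mol

ΔH_rxn = -1033.4 kcal/mol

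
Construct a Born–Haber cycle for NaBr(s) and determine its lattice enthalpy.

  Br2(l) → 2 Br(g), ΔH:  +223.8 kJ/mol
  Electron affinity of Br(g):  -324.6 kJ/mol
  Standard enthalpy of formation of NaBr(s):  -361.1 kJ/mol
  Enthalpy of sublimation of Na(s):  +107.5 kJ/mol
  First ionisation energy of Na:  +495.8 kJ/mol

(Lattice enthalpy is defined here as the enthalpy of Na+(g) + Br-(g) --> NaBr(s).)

U = -751.7 kJ/mol

ΔHf° = 1·ΔHsub + 1·(ΣIE) + 1/2·D(Br2) + 1·EA + U
-361.1 = 1·(+107.5) + 1·(+495.8) + 1/2·(+223.8) + 1·(-324.6) + U
U = -361.1 − (+390.6) = -751.7 kJ/mol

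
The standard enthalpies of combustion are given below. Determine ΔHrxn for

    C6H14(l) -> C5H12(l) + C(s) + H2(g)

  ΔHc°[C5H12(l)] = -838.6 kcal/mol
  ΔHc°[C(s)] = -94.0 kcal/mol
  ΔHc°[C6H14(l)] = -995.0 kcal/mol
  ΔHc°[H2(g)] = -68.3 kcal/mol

ΔHrxn = 5.9 kcal/mol

Using ΔH = Σ nΔHc°(reactants) − Σ nΔHc°(products):
= [1·(-995.0)] − [1·(-838.6) + 1·(-94.0) + 1·(-68.3)]
= 5.9 kcal/mol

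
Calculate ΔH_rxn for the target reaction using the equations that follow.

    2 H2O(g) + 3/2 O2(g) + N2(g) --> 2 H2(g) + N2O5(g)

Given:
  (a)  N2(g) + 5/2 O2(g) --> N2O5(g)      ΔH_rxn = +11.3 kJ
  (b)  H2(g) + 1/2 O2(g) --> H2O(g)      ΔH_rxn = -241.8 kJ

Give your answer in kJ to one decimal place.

(a) as written: +11.3 kJ
(b) reversed and × 2: (-2)·(-241.8) = +483.6 kJ
Since enthalpy is a state function, ΔH_rxn = (1)·(+11.3) + (-2)·(-241.8) = 494.9 kJ

ΔH_rxn = 494.9 kJ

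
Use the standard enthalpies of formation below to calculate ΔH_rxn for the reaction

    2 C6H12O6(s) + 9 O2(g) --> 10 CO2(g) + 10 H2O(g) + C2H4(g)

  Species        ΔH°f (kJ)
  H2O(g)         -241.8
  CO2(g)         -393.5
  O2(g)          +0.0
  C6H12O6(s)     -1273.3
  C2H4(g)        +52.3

ΔH_rxn = -3754.1 kJ

ΔH°rxn = Σ nΔHf°(products) − Σ nΔHf°(reactants).
Products: 10·(-393.5) + 10·(-241.8) + 1·(+52.3) = -6300.7
Reactants: 2·(-1273.3) + 9·(+0.0) = -2546.6
ΔH_rxn = (-6300.7) − (-2546.6) = -3754.1 kJ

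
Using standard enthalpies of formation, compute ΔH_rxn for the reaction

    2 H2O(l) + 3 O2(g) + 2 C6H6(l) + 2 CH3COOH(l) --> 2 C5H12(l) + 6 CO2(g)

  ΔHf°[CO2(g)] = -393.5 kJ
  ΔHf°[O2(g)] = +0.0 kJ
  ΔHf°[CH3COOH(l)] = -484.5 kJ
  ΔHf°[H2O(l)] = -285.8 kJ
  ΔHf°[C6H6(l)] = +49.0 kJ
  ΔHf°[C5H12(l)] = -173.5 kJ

ΔH_rxn = -1265.4 kJ

Products: 2·(-173.5) + 6·(-393.5) = -2708.0
Reactants: 2·(-285.8) + 3·(+0.0) + 2·(+49.0) + 2·(-484.5) = -1442.6
ΔH_rxn = (-2708.0) − (-1442.6) = -1265.4 kJ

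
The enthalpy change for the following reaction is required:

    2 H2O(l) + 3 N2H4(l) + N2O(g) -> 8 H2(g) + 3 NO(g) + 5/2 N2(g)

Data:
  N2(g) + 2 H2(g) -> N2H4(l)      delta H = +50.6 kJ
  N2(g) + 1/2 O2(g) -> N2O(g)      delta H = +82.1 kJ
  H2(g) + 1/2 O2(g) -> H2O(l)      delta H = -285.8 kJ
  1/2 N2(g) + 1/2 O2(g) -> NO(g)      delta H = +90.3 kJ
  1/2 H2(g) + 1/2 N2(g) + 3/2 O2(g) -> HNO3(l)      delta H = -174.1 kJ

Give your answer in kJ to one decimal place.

equation 1 reversed and × 3 (N2H4(l) must end up as a reactant; ×3 to match 3 N2H4(l) in the target): (-3)·(+50.6) = -151.8 kJ
equation 2 reversed (N2O(g) must end up as a reactant): -82.1 kJ
equation 3 reversed and × 2 (reverse to put H2O(l) on the reactant side; ×2 to match 2 H2O(l) in the target): (-2)·(-285.8) = +571.6 kJ
equation 4 × 3 (×3 to match 3 NO(g) in the target): (3)·(+90.3) = +270.9 kJ
equation 5: not needed (HNO3(l) appears nowhere else).
delta H = (-151.8) + (-82.1) + (+571.6) + (+270.9) = 608.6 kJ

delta H = 608.6 kJ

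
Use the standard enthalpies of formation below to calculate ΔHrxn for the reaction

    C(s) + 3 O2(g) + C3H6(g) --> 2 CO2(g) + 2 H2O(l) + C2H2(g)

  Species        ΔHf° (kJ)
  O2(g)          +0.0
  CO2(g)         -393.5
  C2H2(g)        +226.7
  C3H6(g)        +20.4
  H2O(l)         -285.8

Products: 2·(-393.5) + 2·(-285.8) + 1·(+226.7) = -1131.9
Reactants: 1·(+0.0) + 3·(+0.0) + 1·(+20.4) = +20.4
ΔHrxn = (-1131.9) − (+20.4) = -1152.3 kJ

ΔHrxn = -1152.3 kJ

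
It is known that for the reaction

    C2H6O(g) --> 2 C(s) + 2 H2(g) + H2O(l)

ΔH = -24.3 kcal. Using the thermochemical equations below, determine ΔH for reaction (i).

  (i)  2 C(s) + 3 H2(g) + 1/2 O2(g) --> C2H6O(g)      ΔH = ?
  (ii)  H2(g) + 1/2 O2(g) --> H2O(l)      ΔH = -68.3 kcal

(i) reversed (C2H6O(g) must end up as a reactant): contributes −x
(ii) as written (H2O(l) already on the product side): -68.3 kcal
-24.3 = (-68.3) − x
x = (-24.3 − (-68.3)) / (-1) = -44.0 kcal

ΔH = -44.0 kcal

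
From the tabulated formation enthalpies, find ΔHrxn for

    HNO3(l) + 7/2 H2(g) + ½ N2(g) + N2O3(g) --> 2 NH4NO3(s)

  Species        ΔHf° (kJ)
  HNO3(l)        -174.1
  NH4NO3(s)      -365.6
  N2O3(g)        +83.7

ΔH°rxn = Σ nΔHf°(products) − Σ nΔHf°(reactants).
Products: 2·(-365.6) = -731.2
Reactants: 1·(-174.1) + 7/2·(+0.0) + 1/2·(+0.0) + 1·(+83.7) = -90.4
ΔHrxn = (-731.2) − (-90.4) = -640.8 kJ

ΔHrxn = -640.8 kJ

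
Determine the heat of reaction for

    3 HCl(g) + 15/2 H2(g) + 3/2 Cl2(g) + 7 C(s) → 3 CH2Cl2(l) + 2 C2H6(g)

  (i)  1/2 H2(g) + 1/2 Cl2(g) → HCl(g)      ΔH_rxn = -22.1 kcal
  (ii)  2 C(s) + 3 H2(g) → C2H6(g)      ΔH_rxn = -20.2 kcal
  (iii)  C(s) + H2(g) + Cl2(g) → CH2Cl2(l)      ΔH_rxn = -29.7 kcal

ΔH_rxn = -63.2 kcal

(i) reversed and × 3 (HCl(g) must end up as a reactant; scale by 3 for the 3 HCl(g)): (-3)·(-22.1) = +66.3 kcal
(ii) × 2 (scale by 2 for the 2 C2H6(g)): (2)·(-20.2) = -40.4 kcal
(iii) × 3 (×3 to match 3 CH2Cl2(l) in the target): (3)·(-29.7) = -89.1 kcal
ΔH_rxn = (+66.3) + (-40.4) + (-89.1) = -63.2 kcal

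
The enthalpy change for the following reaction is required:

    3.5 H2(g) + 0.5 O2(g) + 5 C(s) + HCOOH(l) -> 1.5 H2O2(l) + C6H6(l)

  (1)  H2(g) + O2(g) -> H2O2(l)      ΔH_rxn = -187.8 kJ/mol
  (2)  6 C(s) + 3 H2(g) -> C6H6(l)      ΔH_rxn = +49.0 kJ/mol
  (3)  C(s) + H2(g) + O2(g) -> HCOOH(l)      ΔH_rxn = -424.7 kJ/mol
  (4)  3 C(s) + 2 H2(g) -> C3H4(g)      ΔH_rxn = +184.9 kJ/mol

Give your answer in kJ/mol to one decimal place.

ΔH_rxn = 192.0 kJ/mol

(1) × 3/2: (3/2)·(-187.8) = -281.7 kJ/mol
(2) as written: +49.0 kJ/mol
(3) reversed: +424.7 kJ/mol
(4): not needed.
Since enthalpy is a state function, ΔH_rxn = (3/2)·(-187.8) + (1)·(+49.0) + (-1)·(-424.7) = 192.0 kJ/mol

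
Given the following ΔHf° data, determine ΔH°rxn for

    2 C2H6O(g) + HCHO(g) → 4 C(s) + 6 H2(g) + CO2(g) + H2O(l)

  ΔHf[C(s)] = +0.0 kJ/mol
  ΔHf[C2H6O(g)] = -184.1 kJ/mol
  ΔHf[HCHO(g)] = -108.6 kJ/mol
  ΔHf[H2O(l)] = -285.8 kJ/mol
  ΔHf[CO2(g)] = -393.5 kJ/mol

ΔH°rxn = -202.5 kJ/mol

ΔH°rxn = Σ nΔHf°(products) − Σ nΔHf°(reactants).
Products: 4·(+0.0) + 6·(+0.0) + 1·(-393.5) + 1·(-285.8) = -679.3
Reactants: 2·(-184.1) + 1·(-108.6) = -476.8
ΔH°rxn = (-679.3) − (-476.8) = -202.5 kJ/mol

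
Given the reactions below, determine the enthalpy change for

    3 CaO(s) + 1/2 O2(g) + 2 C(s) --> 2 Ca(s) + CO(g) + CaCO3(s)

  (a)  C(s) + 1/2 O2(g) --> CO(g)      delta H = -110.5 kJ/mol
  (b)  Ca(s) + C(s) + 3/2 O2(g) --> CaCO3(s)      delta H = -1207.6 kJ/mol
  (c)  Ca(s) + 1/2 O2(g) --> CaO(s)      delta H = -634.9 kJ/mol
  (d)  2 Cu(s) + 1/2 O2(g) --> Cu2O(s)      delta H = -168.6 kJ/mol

delta H = 586.6 kJ/mol

(a) as written: -110.5 kJ/mol
(b) as written: -1207.6 kJ/mol
(c) reversed and × 3: (-3)·(-634.9) = +1904.7 kJ/mol
(d): not needed.
By Hess's law, delta H = (-110.5) + (-1207.6) + (+1904.7) = 586.6 kJ/mol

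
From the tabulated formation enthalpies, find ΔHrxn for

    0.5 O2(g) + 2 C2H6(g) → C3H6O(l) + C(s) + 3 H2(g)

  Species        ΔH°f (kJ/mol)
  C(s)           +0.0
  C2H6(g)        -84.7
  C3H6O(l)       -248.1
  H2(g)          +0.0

ΔHrxn = -78.7 kJ/mol

Products: 1·(-248.1) + 1·(+0.0) + 3·(+0.0) = -248.1
Reactants: 1/2·(+0.0) + 2·(-84.7) = -169.4
ΔHrxn = (-248.1) − (-169.4) = -78.7 kJ/mol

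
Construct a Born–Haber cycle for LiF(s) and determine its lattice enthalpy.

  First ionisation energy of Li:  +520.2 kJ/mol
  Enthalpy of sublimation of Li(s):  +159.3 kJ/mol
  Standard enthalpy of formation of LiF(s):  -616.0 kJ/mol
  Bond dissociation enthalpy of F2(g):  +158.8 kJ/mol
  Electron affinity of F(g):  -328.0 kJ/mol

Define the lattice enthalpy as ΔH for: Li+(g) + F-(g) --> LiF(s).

ΔHf° = 1·ΔHsub + 1·(ΣIE) + 1/2·D(F2) + 1·EA + U
-616.0 = 1·(+159.3) + 1·(+520.2) + 1/2·(+158.8) + 1·(-328.0) + U
U = -616.0 − (+430.9) = -1046.9 kJ/mol

U = -1046.9 kJ/mol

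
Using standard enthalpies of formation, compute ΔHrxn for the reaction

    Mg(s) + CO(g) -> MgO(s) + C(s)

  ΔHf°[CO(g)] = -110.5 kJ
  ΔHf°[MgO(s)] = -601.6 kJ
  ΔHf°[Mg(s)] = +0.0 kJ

ΔHrxn = -491.1 kJ

Products: 1·(-601.6) + 1·(+0.0) = -601.6
Reactants: 1·(+0.0) + 1·(-110.5) = -110.5
ΔHrxn = (-601.6) − (-110.5) = -491.1 kJ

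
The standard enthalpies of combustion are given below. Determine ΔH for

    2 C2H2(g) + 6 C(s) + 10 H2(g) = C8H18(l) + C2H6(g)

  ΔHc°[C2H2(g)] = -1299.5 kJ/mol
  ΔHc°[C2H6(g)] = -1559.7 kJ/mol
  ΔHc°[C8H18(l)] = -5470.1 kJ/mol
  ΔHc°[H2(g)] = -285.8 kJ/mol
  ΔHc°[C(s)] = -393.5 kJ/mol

Using ΔH = Σ nΔHc°(reactants) − Σ nΔHc°(products):
= [2·(-1299.5) + 6·(-393.5) + 10·(-285.8)] − [1·(-5470.1) + 1·(-1559.7)]
= -788.2 kJ/mol

ΔH = -788.2 kJ/mol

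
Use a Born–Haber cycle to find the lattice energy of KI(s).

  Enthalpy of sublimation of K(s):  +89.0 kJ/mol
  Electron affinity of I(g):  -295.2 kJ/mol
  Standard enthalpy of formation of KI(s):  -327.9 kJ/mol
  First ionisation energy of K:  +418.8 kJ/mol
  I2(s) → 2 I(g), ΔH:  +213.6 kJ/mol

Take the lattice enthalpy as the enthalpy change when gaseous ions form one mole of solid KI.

ΔHf° = 1·ΔHsub + 1·(ΣIE) + 1/2·D(I2) + 1·EA + U
-327.9 = 1·(+89.0) + 1·(+418.8) + 1/2·(+213.6) + 1·(-295.2) + U
U = -327.9 − (+319.4) = -647.3 kJ/mol

U = -647.3 kJ/mol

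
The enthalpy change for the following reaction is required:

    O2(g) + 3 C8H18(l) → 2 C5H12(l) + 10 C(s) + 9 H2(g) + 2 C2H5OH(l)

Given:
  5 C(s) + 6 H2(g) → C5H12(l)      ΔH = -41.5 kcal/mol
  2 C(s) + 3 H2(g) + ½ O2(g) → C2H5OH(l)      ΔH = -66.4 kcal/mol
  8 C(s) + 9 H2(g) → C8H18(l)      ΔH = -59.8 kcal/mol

equation 1 × 2 (scale by 2 for the 2 C5H12(l)): (2)·(-41.5) = -83.0 kcal/mol
equation 2 × 2 (×2 to match 2 C2H5OH(l) in the target): (2)·(-66.4) = -132.8 kcal/mol
equation 3 reversed and × 3 (C8H18(l) must end up as a reactant; ×3 to match 3 C8H18(l) in the target): (-3)·(-59.8) = +179.4 kcal/mol
ΔH = (-83.0) + (-132.8) + (+179.4) = -36.4 kcal/mol

ΔH = -36.4 kcal/mol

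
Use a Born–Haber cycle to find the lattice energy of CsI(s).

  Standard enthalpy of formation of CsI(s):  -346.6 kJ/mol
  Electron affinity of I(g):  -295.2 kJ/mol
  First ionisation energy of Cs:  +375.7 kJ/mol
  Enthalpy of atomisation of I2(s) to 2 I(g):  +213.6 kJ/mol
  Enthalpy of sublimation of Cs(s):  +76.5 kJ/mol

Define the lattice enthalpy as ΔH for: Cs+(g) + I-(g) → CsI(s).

U = -610.4 kJ/mol

ΔHf° = 1·ΔHsub + 1·(ΣIE) + 1/2·D(I2) + 1·EA + U
-346.6 = 1·(+76.5) + 1·(+375.7) + 1/2·(+213.6) + 1·(-295.2) + U
U = -346.6 − (+263.8) = -610.4 kJ/mol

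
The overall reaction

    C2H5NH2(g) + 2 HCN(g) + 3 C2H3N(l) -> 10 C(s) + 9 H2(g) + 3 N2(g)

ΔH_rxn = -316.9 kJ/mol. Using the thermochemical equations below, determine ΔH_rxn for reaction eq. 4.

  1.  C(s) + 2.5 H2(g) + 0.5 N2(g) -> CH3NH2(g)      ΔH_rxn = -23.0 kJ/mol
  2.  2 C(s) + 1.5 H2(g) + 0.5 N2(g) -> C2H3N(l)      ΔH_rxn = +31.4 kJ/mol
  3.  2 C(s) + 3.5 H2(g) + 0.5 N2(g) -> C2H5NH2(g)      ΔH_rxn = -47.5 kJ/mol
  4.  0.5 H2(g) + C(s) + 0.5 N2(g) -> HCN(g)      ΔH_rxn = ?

eq. 1: not needed (CH3NH2(g) appears nowhere else).
eq. 2 reversed and × 3 (reverse to put C2H3N(l) on the reactant side; scale by 3 for the 3 C2H3N(l)): (-3)·(+31.4) = -94.2 kJ/mol
eq. 3 reversed (C2H5NH2(g) must end up as a reactant): +47.5 kJ/mol
eq. 4 reversed and × 2 (HCN(g) must end up as a reactant; scale by 2 for the 2 HCN(g)): contributes −2·x
-316.9 = (-94.2) + (+47.5) − 2·x
x = (-316.9 − (-46.7)) / (-2) = 135.1 kJ/mol

ΔH_rxn = 135.1 kJ/mol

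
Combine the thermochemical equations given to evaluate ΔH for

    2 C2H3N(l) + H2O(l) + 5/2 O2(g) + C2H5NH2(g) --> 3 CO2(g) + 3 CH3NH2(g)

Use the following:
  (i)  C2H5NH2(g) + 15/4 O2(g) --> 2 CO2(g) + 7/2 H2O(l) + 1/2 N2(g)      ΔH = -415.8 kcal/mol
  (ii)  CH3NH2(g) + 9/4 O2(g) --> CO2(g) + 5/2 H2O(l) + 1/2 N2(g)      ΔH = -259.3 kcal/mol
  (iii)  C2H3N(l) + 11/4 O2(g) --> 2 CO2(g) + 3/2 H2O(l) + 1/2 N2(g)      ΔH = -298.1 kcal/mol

ΔH = -234.1 kcal/mol

(i) as written (C2H5NH2(g) already on the reactant side): -415.8 kcal/mol
(ii) reversed and × 3 (reverse to put CH3NH2(g) on the product side; scale by 3 for the 3 CH3NH2(g)): (-3)·(-259.3) = +777.9 kcal/mol
(iii) × 2 (×2 to match 2 C2H3N(l) in the target): (2)·(-298.1) = -596.2 kcal/mol
Summing the manipulated equations, ΔH = (1)·(-415.8) + (-3)·(-259.3) + (2)·(-298.1) = -234.1 kcal/mol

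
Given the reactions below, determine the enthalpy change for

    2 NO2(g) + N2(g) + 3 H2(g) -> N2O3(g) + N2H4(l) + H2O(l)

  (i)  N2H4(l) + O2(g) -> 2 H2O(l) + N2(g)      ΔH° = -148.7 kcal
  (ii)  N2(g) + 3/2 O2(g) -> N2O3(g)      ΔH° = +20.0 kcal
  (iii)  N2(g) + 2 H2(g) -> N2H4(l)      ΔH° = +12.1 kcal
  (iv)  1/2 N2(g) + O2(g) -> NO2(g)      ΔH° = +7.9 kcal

ΔH° = -52.0 kcal

(i) × 1/2: (1/2)·(-148.7) = -74.35 kcal
(ii) as written: +20.0 kcal
(iii) × 3/2: (3/2)·(+12.1) = +18.15 kcal
(iv) reversed and × 2: (-2)·(+7.9) = -15.8 kcal
Since enthalpy is a state function, ΔH° = (1/2)·(-148.7) + (1)·(+20.0) + (3/2)·(+12.1) + (-2)·(+7.9) = -52.0 kcal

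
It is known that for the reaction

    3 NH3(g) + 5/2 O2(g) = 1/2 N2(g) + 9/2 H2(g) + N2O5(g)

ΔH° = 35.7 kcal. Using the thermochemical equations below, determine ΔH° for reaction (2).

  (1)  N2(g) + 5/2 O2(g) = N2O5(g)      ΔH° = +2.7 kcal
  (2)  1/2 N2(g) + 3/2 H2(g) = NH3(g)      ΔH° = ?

ΔH° = -11.0 kcal

(1) as written (N2O5(g) already on the product side): +2.7 kcal
(2) reversed and × 3 (NH3(g) must end up as a reactant; scale by 3 for the 3 NH3(g)): contributes −3·x
+35.7 = (+2.7) − 3·x
x = (+35.7 − (+2.7)) / (-3) = -11.0 kcal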